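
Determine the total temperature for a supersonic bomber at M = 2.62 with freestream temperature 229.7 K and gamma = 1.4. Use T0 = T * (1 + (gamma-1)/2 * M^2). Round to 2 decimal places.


Step 1: (gamma-1)/2 = 0.2
Step 2: M^2 = 6.8644
Step 3: 1 + 0.2 * 6.8644 = 2.37288
Step 4: T0 = 229.7 * 2.37288 = 545.05 K

545.05


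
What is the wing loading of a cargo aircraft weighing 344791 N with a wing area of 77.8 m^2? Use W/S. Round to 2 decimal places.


Step 1: Wing loading = W / S = 344791 / 77.8
Step 2: Wing loading = 4431.76 N/m^2

4431.76


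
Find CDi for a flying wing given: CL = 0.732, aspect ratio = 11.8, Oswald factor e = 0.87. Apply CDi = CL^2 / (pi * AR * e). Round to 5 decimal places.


Step 1: CL^2 = 0.732^2 = 0.535824
Step 2: pi * AR * e = 3.14159 * 11.8 * 0.87 = 32.25159
Step 3: CDi = 0.535824 / 32.25159 = 0.01661

0.01661


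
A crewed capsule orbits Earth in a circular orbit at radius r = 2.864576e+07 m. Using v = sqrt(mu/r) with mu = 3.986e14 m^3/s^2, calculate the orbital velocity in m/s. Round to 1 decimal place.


Step 1: mu / r = 3.986e14 / 2.864576e+07 = 13914799.2582
Step 2: v = sqrt(13914799.2582) = 3730.3 m/s

3730.3


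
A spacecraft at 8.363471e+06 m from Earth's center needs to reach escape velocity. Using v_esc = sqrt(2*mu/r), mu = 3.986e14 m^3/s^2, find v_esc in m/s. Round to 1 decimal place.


Step 1: 2*mu/r = 2 * 3.986e14 / 8.363471e+06 = 95319275.9322
Step 2: v_esc = sqrt(95319275.9322) = 9763.2 m/s

9763.2


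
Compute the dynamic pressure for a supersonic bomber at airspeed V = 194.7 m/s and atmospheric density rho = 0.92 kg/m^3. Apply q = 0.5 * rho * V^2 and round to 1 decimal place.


Step 1: V^2 = 194.7^2 = 37908.09
Step 2: q = 0.5 * 0.92 * 37908.09
Step 3: q = 17437.7 Pa

17437.7


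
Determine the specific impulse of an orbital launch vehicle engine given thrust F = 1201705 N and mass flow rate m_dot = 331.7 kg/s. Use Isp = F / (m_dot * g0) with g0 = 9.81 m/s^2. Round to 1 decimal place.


Step 1: m_dot * g0 = 331.7 * 9.81 = 3253.98
Step 2: Isp = 1201705 / 3253.98 = 369.3 s

369.3


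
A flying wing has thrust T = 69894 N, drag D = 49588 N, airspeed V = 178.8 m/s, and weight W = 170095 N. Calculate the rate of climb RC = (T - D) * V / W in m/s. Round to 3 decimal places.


Step 1: Excess thrust = T - D = 69894 - 49588 = 20306 N
Step 2: Excess power = 20306 * 178.8 = 3630712.8 W
Step 3: RC = 3630712.8 / 170095 = 21.345 m/s

21.345


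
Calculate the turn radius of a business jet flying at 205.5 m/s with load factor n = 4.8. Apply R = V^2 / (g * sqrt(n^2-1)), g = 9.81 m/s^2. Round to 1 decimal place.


Step 1: V^2 = 205.5^2 = 42230.25
Step 2: n^2 - 1 = 4.8^2 - 1 = 22.04
Step 3: sqrt(22.04) = 4.694678
Step 4: R = 42230.25 / (9.81 * 4.694678) = 917.0 m

917.0


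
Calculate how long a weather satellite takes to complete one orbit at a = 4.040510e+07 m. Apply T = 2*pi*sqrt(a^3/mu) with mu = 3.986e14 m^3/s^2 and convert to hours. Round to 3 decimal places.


Step 1: a^3 / mu = 6.596424e+22 / 3.986e14 = 1.654898e+08
Step 2: sqrt(1.654898e+08) = 12864.2844 s
Step 3: T = 2*pi * 12864.2844 = 80828.68 s
Step 4: T in hours = 80828.68 / 3600 = 22.452 hours

22.452


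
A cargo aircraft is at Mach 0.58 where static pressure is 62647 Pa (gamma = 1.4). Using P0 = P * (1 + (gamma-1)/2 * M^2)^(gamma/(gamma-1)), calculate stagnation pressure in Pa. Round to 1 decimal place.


Step 1: (gamma-1)/2 * M^2 = 0.2 * 0.3364 = 0.06728
Step 2: 1 + 0.06728 = 1.06728
Step 3: Exponent gamma/(gamma-1) = 3.5
Step 4: P0 = 62647 * 1.06728^3.5 = 78681.9 Pa

78681.9


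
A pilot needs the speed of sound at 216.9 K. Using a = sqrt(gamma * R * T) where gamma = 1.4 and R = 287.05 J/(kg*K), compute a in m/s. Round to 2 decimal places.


Step 1: gamma * R * T = 1.4 * 287.05 * 216.9 = 87165.603
Step 2: a = sqrt(87165.603) = 295.24 m/s

295.24


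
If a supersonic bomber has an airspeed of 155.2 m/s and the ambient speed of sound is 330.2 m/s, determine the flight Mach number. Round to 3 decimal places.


Step 1: M = V / a = 155.2 / 330.2
Step 2: M = 0.470

0.470


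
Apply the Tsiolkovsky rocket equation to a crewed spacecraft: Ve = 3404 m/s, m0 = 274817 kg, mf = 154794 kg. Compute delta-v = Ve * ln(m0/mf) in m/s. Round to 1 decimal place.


Step 1: Mass ratio m0/mf = 274817 / 154794 = 1.775372
Step 2: ln(1.775372) = 0.57401
Step 3: delta-v = 3404 * 0.57401 = 1953.9 m/s

1953.9


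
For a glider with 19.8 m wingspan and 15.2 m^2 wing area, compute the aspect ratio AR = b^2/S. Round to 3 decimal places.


Step 1: b^2 = 19.8^2 = 392.04
Step 2: AR = 392.04 / 15.2 = 25.792

25.792


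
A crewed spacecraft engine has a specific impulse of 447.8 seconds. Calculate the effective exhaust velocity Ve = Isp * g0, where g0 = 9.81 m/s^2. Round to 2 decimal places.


Step 1: Ve = Isp * g0 = 447.8 * 9.81
Step 2: Ve = 4392.92 m/s

4392.92


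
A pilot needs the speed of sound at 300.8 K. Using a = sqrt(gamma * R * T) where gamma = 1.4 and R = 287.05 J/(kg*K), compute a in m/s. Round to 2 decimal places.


Step 1: gamma * R * T = 1.4 * 287.05 * 300.8 = 120882.496
Step 2: a = sqrt(120882.496) = 347.68 m/s

347.68


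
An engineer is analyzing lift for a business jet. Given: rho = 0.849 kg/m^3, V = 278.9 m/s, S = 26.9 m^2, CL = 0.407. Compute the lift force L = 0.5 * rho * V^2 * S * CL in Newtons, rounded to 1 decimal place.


Step 1: Calculate dynamic pressure q = 0.5 * 0.849 * 278.9^2 = 0.5 * 0.849 * 77785.21 = 33019.8216 Pa
Step 2: Multiply by wing area and lift coefficient: L = 33019.8216 * 26.9 * 0.407
Step 3: L = 888233.2023 * 0.407 = 361510.9 N

361510.9


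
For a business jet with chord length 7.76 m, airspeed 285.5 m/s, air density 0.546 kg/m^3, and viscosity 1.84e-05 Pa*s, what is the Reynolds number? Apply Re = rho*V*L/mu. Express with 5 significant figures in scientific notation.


Step 1: Numerator = rho * V * L = 0.546 * 285.5 * 7.76 = 1209.65208
Step 2: Re = 1209.65208 / 1.84e-05
Step 3: Re = 6.5742e+07

6.5742e+07


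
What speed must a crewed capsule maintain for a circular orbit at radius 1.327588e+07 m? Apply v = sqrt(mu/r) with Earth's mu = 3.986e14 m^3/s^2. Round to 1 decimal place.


Step 1: mu / r = 3.986e14 / 1.327588e+07 = 30024375.032
Step 2: v = sqrt(30024375.032) = 5479.5 m/s

5479.5


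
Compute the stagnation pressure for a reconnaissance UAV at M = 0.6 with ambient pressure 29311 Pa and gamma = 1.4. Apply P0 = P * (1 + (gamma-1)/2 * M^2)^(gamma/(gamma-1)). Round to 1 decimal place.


Step 1: (gamma-1)/2 * M^2 = 0.2 * 0.36 = 0.072
Step 2: 1 + 0.072 = 1.072
Step 3: Exponent gamma/(gamma-1) = 3.5
Step 4: P0 = 29311 * 1.072^3.5 = 37386.3 Pa

37386.3


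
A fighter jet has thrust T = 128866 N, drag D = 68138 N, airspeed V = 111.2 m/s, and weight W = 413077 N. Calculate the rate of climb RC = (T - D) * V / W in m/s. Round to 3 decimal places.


Step 1: Excess thrust = T - D = 128866 - 68138 = 60728 N
Step 2: Excess power = 60728 * 111.2 = 6752953.6 W
Step 3: RC = 6752953.6 / 413077 = 16.348 m/s

16.348


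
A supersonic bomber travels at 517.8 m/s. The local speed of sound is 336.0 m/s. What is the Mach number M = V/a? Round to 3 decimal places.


Step 1: M = V / a = 517.8 / 336.0
Step 2: M = 1.541

1.541


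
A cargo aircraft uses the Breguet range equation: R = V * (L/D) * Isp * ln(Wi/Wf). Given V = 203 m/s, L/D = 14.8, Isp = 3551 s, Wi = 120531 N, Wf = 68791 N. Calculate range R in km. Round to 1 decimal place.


Step 1: Coefficient = V * (L/D) * Isp = 203 * 14.8 * 3551 = 10668624.4 m
Step 2: Wi/Wf = 120531 / 68791 = 1.752133
Step 3: ln(1.752133) = 0.560834
Step 4: R = 10668624.4 * 0.560834 = 5983327.9 m = 5983.3 km

5983.3


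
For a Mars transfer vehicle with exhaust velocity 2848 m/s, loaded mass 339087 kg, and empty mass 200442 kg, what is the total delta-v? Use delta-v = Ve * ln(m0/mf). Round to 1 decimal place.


Step 1: Mass ratio m0/mf = 339087 / 200442 = 1.691696
Step 2: ln(1.691696) = 0.525732
Step 3: delta-v = 2848 * 0.525732 = 1497.3 m/s

1497.3


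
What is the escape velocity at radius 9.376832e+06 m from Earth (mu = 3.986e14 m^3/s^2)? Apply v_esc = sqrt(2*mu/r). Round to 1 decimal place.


Step 1: 2*mu/r = 2 * 3.986e14 / 9.376832e+06 = 85018053.0055
Step 2: v_esc = sqrt(85018053.0055) = 9220.5 m/s

9220.5


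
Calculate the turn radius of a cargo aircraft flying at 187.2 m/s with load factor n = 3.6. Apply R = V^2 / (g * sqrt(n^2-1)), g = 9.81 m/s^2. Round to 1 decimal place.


Step 1: V^2 = 187.2^2 = 35043.84
Step 2: n^2 - 1 = 3.6^2 - 1 = 11.96
Step 3: sqrt(11.96) = 3.458323
Step 4: R = 35043.84 / (9.81 * 3.458323) = 1032.9 m

1032.9


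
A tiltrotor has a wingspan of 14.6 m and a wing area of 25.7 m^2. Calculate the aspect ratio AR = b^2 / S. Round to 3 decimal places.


Step 1: b^2 = 14.6^2 = 213.16
Step 2: AR = 213.16 / 25.7 = 8.294

8.294


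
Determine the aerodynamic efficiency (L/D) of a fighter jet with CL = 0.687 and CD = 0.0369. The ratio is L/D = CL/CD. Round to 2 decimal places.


Step 1: L/D = CL / CD = 0.687 / 0.0369
Step 2: L/D = 18.62

18.62


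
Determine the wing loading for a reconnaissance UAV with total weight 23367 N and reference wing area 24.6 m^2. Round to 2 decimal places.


Step 1: Wing loading = W / S = 23367 / 24.6
Step 2: Wing loading = 949.88 N/m^2

949.88


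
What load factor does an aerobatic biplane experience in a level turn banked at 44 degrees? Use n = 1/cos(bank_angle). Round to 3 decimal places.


Step 1: Convert 44 degrees to radians = 0.767945
Step 2: cos(44 deg) = 0.71934
Step 3: n = 1 / 0.71934 = 1.390

1.390


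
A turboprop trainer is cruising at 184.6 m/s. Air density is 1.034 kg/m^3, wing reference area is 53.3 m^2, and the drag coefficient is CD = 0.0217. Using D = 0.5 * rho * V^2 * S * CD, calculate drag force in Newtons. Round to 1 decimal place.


Step 1: Dynamic pressure q = 0.5 * 1.034 * 184.6^2 = 17617.8917 Pa
Step 2: Drag D = q * S * CD = 17617.8917 * 53.3 * 0.0217
Step 3: D = 20377.0 N

20377.0


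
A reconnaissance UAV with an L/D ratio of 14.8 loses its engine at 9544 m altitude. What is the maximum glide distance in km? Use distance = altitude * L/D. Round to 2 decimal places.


Step 1: Glide distance = altitude * L/D = 9544 * 14.8 = 141251.2 m
Step 2: Convert to km: 141251.2 / 1000 = 141.25 km

141.25


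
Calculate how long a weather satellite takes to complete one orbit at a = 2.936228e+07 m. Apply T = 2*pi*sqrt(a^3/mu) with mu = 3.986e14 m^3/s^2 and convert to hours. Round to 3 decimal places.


Step 1: a^3 / mu = 2.531450e+22 / 3.986e14 = 6.350853e+07
Step 2: sqrt(6.350853e+07) = 7969.2237 s
Step 3: T = 2*pi * 7969.2237 = 50072.11 s
Step 4: T in hours = 50072.11 / 3600 = 13.909 hours

13.909


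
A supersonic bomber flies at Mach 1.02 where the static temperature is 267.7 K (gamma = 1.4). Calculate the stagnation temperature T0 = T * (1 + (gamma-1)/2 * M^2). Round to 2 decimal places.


Step 1: (gamma-1)/2 = 0.2
Step 2: M^2 = 1.0404
Step 3: 1 + 0.2 * 1.0404 = 1.20808
Step 4: T0 = 267.7 * 1.20808 = 323.40 K

323.40


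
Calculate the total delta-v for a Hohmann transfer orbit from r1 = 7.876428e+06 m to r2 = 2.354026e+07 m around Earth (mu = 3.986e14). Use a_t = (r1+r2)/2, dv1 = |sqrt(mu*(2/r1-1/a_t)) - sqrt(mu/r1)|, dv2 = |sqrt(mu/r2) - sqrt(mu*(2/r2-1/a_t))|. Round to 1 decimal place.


Step 1: Transfer semi-major axis a_t = (7.876428e+06 + 2.354026e+07) / 2 = 1.570834e+07 m
Step 2: v1 (circular at r1) = sqrt(mu/r1) = 7113.84 m/s
Step 3: v_t1 = sqrt(mu*(2/r1 - 1/a_t)) = 8708.52 m/s
Step 4: dv1 = |8708.52 - 7113.84| = 1594.68 m/s
Step 5: v2 (circular at r2) = 4114.94 m/s, v_t2 = 2913.82 m/s
Step 6: dv2 = |4114.94 - 2913.82| = 1201.12 m/s
Step 7: Total delta-v = 1594.68 + 1201.12 = 2795.8 m/s

2795.8


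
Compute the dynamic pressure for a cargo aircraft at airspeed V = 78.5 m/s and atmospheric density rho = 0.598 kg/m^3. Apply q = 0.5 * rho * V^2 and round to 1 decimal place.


Step 1: V^2 = 78.5^2 = 6162.25
Step 2: q = 0.5 * 0.598 * 6162.25
Step 3: q = 1842.5 Pa

1842.5


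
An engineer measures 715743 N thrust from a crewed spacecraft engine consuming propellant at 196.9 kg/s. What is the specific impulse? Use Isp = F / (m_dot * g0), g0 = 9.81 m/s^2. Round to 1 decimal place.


Step 1: m_dot * g0 = 196.9 * 9.81 = 1931.59
Step 2: Isp = 715743 / 1931.59 = 370.5 s

370.5


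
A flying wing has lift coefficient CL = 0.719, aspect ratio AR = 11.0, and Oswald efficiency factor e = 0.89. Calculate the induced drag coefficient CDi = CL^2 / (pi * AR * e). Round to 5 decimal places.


Step 1: CL^2 = 0.719^2 = 0.516961
Step 2: pi * AR * e = 3.14159 * 11.0 * 0.89 = 30.756192
Step 3: CDi = 0.516961 / 30.756192 = 0.01681

0.01681


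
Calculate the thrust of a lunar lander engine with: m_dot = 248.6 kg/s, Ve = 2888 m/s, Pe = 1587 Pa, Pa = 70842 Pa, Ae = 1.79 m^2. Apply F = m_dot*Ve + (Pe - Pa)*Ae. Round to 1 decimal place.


Step 1: Momentum thrust = m_dot * Ve = 248.6 * 2888 = 717956.8 N
Step 2: Pressure thrust = (Pe - Pa) * Ae = (1587 - 70842) * 1.79 = -123966.45 N
Step 3: Total thrust F = 717956.8 + -123966.45 = 593990.4 N

593990.4


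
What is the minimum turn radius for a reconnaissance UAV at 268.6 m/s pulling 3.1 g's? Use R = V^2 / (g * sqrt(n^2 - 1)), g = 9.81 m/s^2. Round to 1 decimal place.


Step 1: V^2 = 268.6^2 = 72145.96
Step 2: n^2 - 1 = 3.1^2 - 1 = 8.61
Step 3: sqrt(8.61) = 2.93428
Step 4: R = 72145.96 / (9.81 * 2.93428) = 2506.3 m

2506.3


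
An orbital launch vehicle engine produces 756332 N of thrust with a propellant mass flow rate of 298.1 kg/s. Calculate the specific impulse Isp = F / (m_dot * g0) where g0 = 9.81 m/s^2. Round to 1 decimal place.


Step 1: m_dot * g0 = 298.1 * 9.81 = 2924.36
Step 2: Isp = 756332 / 2924.36 = 258.6 s

258.6


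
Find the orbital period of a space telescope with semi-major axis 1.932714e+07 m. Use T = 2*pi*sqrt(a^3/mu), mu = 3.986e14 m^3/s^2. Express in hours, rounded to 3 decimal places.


Step 1: a^3 / mu = 7.219428e+21 / 3.986e14 = 1.811196e+07
Step 2: sqrt(1.811196e+07) = 4255.815 s
Step 3: T = 2*pi * 4255.815 = 26740.07 s
Step 4: T in hours = 26740.07 / 3600 = 7.428 hours

7.428


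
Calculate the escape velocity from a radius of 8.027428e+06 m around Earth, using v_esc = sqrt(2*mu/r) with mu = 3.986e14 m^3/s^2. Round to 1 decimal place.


Step 1: 2*mu/r = 2 * 3.986e14 / 8.027428e+06 = 99309517.3199
Step 2: v_esc = sqrt(99309517.3199) = 9965.4 m/s

9965.4


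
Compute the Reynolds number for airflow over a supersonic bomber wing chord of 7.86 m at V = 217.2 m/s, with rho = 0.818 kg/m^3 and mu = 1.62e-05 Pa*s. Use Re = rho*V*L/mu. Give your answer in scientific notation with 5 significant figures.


Step 1: Numerator = rho * V * L = 0.818 * 217.2 * 7.86 = 1396.483056
Step 2: Re = 1396.483056 / 1.62e-05
Step 3: Re = 8.6203e+07

8.6203e+07


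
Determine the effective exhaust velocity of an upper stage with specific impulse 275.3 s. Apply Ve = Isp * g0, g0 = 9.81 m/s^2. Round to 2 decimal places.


Step 1: Ve = Isp * g0 = 275.3 * 9.81
Step 2: Ve = 2700.69 m/s

2700.69


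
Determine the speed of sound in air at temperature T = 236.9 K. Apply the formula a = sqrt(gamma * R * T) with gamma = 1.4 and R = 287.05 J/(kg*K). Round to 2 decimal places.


Step 1: gamma * R * T = 1.4 * 287.05 * 236.9 = 95203.003
Step 2: a = sqrt(95203.003) = 308.55 m/s

308.55


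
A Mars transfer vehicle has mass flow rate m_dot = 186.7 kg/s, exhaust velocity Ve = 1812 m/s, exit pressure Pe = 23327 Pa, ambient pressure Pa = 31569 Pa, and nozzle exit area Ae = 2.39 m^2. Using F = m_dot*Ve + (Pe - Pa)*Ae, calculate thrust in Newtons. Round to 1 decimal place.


Step 1: Momentum thrust = m_dot * Ve = 186.7 * 1812 = 338300.4 N
Step 2: Pressure thrust = (Pe - Pa) * Ae = (23327 - 31569) * 2.39 = -19698.38 N
Step 3: Total thrust F = 338300.4 + -19698.38 = 318602.0 N

318602.0


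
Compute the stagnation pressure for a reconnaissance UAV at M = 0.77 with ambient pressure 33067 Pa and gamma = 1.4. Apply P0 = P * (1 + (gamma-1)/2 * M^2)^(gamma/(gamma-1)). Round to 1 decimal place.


Step 1: (gamma-1)/2 * M^2 = 0.2 * 0.5929 = 0.11858
Step 2: 1 + 0.11858 = 1.11858
Step 3: Exponent gamma/(gamma-1) = 3.5
Step 4: P0 = 33067 * 1.11858^3.5 = 48947.4 Pa

48947.4


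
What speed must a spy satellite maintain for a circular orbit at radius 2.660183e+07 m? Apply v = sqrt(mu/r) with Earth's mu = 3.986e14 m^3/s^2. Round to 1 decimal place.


Step 1: mu / r = 3.986e14 / 2.660183e+07 = 14983931.5566
Step 2: v = sqrt(14983931.5566) = 3870.9 m/s

3870.9


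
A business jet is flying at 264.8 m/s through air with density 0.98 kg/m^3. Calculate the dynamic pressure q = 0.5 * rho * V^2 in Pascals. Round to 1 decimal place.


Step 1: V^2 = 264.8^2 = 70119.04
Step 2: q = 0.5 * 0.98 * 70119.04
Step 3: q = 34358.3 Pa

34358.3


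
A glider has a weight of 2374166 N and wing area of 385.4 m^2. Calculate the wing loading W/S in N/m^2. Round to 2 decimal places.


Step 1: Wing loading = W / S = 2374166 / 385.4
Step 2: Wing loading = 6160.26 N/m^2

6160.26


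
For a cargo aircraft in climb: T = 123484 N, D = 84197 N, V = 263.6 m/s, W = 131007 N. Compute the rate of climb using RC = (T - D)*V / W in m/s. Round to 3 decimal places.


Step 1: Excess thrust = T - D = 123484 - 84197 = 39287 N
Step 2: Excess power = 39287 * 263.6 = 10356053.2 W
Step 3: RC = 10356053.2 / 131007 = 79.050 m/s

79.050


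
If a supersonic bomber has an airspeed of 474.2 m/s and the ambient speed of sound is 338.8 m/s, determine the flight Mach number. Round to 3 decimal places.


Step 1: M = V / a = 474.2 / 338.8
Step 2: M = 1.400

1.400


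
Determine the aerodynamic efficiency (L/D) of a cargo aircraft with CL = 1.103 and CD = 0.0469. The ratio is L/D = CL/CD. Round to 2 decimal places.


Step 1: L/D = CL / CD = 1.103 / 0.0469
Step 2: L/D = 23.52

23.52


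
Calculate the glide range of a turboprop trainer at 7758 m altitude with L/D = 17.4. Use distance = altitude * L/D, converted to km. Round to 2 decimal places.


Step 1: Glide distance = altitude * L/D = 7758 * 17.4 = 134989.2 m
Step 2: Convert to km: 134989.2 / 1000 = 134.99 km

134.99


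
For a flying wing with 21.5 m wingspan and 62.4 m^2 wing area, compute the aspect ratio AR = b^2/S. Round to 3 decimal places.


Step 1: b^2 = 21.5^2 = 462.25
Step 2: AR = 462.25 / 62.4 = 7.408

7.408


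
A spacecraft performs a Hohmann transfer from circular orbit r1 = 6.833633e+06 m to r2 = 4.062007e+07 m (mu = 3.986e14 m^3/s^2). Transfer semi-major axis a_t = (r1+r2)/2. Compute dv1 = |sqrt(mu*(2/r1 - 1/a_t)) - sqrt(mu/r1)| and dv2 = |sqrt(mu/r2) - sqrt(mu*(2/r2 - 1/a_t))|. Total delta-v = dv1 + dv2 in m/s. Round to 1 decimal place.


Step 1: Transfer semi-major axis a_t = (6.833633e+06 + 4.062007e+07) / 2 = 2.372685e+07 m
Step 2: v1 (circular at r1) = sqrt(mu/r1) = 7637.35 m/s
Step 3: v_t1 = sqrt(mu*(2/r1 - 1/a_t)) = 9992.94 m/s
Step 4: dv1 = |9992.94 - 7637.35| = 2355.58 m/s
Step 5: v2 (circular at r2) = 3132.55 m/s, v_t2 = 1681.14 m/s
Step 6: dv2 = |3132.55 - 1681.14| = 1451.41 m/s
Step 7: Total delta-v = 2355.58 + 1451.41 = 3807.0 m/s

3807.0


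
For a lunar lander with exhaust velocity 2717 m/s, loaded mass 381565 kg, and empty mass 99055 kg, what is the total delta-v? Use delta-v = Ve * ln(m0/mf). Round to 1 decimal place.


Step 1: Mass ratio m0/mf = 381565 / 99055 = 3.852052
Step 2: ln(3.852052) = 1.348606
Step 3: delta-v = 2717 * 1.348606 = 3664.2 m/s

3664.2


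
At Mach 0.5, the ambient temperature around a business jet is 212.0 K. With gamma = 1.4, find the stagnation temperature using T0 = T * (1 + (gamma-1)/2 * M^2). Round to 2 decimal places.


Step 1: (gamma-1)/2 = 0.2
Step 2: M^2 = 0.25
Step 3: 1 + 0.2 * 0.25 = 1.05
Step 4: T0 = 212.0 * 1.05 = 222.60 K

222.60


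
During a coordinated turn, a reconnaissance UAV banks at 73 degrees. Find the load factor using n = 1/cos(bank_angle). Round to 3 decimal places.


Step 1: Convert 73 degrees to radians = 1.27409
Step 2: cos(73 deg) = 0.292372
Step 3: n = 1 / 0.292372 = 3.420

3.420


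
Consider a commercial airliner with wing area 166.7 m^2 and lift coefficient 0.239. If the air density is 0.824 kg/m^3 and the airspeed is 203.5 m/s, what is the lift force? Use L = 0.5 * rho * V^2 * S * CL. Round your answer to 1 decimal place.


Step 1: Calculate dynamic pressure q = 0.5 * 0.824 * 203.5^2 = 0.5 * 0.824 * 41412.25 = 17061.847 Pa
Step 2: Multiply by wing area and lift coefficient: L = 17061.847 * 166.7 * 0.239
Step 3: L = 2844209.8949 * 0.239 = 679766.2 N

679766.2


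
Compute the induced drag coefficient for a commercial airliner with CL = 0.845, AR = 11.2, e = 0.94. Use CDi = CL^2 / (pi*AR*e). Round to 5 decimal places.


Step 1: CL^2 = 0.845^2 = 0.714025
Step 2: pi * AR * e = 3.14159 * 11.2 * 0.94 = 33.074687
Step 3: CDi = 0.714025 / 33.074687 = 0.02159

0.02159


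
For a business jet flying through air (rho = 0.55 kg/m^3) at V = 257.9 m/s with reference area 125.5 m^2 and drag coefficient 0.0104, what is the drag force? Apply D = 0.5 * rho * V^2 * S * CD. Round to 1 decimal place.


Step 1: Dynamic pressure q = 0.5 * 0.55 * 257.9^2 = 18290.9127 Pa
Step 2: Drag D = q * S * CD = 18290.9127 * 125.5 * 0.0104
Step 3: D = 23873.3 N

23873.3


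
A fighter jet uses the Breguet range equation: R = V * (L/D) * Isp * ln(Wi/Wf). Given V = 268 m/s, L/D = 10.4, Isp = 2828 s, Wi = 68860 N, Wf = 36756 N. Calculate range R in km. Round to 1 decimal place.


Step 1: Coefficient = V * (L/D) * Isp = 268 * 10.4 * 2828 = 7882201.6 m
Step 2: Wi/Wf = 68860 / 36756 = 1.873436
Step 3: ln(1.873436) = 0.627774
Step 4: R = 7882201.6 * 0.627774 = 4948241.1 m = 4948.2 km

4948.2


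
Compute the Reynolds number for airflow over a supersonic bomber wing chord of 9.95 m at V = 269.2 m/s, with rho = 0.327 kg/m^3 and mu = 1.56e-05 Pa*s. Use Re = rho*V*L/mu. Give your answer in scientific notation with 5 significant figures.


Step 1: Numerator = rho * V * L = 0.327 * 269.2 * 9.95 = 875.88258
Step 2: Re = 875.88258 / 1.56e-05
Step 3: Re = 5.6146e+07

5.6146e+07


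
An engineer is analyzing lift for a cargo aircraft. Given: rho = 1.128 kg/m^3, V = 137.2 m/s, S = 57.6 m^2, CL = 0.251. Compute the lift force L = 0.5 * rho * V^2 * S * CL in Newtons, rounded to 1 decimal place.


Step 1: Calculate dynamic pressure q = 0.5 * 1.128 * 137.2^2 = 0.5 * 1.128 * 18823.84 = 10616.6458 Pa
Step 2: Multiply by wing area and lift coefficient: L = 10616.6458 * 57.6 * 0.251
Step 3: L = 611518.7958 * 0.251 = 153491.2 N

153491.2


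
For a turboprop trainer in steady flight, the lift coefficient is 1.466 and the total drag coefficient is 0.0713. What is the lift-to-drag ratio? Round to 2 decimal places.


Step 1: L/D = CL / CD = 1.466 / 0.0713
Step 2: L/D = 20.56

20.56


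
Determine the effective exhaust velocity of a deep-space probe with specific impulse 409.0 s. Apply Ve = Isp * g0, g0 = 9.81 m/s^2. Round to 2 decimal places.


Step 1: Ve = Isp * g0 = 409.0 * 9.81
Step 2: Ve = 4012.29 m/s

4012.29


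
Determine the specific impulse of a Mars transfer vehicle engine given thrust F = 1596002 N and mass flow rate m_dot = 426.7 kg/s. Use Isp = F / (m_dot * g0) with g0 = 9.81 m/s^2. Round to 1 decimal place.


Step 1: m_dot * g0 = 426.7 * 9.81 = 4185.93
Step 2: Isp = 1596002 / 4185.93 = 381.3 s

381.3


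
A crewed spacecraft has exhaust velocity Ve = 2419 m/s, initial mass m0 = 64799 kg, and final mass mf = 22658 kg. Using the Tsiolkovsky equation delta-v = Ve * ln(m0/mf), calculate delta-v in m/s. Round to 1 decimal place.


Step 1: Mass ratio m0/mf = 64799 / 22658 = 2.859873
Step 2: ln(2.859873) = 1.050777
Step 3: delta-v = 2419 * 1.050777 = 2541.8 m/s

2541.8


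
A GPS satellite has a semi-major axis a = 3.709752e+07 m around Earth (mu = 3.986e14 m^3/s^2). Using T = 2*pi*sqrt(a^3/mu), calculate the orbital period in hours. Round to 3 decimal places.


Step 1: a^3 / mu = 5.105457e+22 / 3.986e14 = 1.280847e+08
Step 2: sqrt(1.280847e+08) = 11317.4522 s
Step 3: T = 2*pi * 11317.4522 = 71109.65 s
Step 4: T in hours = 71109.65 / 3600 = 19.753 hours

19.753


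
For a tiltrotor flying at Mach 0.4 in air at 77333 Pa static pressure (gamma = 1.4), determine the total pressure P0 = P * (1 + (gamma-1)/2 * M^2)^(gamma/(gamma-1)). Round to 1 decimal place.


Step 1: (gamma-1)/2 * M^2 = 0.2 * 0.16 = 0.032
Step 2: 1 + 0.032 = 1.032
Step 3: Exponent gamma/(gamma-1) = 3.5
Step 4: P0 = 77333 * 1.032^3.5 = 86346.3 Pa

86346.3


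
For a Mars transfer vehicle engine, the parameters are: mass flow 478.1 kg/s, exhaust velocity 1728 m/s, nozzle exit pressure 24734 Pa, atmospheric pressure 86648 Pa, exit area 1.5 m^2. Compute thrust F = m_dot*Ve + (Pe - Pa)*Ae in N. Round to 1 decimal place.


Step 1: Momentum thrust = m_dot * Ve = 478.1 * 1728 = 826156.8 N
Step 2: Pressure thrust = (Pe - Pa) * Ae = (24734 - 86648) * 1.5 = -92871.0 N
Step 3: Total thrust F = 826156.8 + -92871.0 = 733285.8 N

733285.8


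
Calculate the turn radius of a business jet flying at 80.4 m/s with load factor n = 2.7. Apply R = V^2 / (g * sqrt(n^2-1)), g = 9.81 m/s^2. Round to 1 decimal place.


Step 1: V^2 = 80.4^2 = 6464.16
Step 2: n^2 - 1 = 2.7^2 - 1 = 6.29
Step 3: sqrt(6.29) = 2.507987
Step 4: R = 6464.16 / (9.81 * 2.507987) = 262.7 m

262.7


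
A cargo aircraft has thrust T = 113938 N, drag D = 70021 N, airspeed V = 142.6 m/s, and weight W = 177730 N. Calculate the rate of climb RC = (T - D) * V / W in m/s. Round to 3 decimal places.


Step 1: Excess thrust = T - D = 113938 - 70021 = 43917 N
Step 2: Excess power = 43917 * 142.6 = 6262564.2 W
Step 3: RC = 6262564.2 / 177730 = 35.236 m/s

35.236


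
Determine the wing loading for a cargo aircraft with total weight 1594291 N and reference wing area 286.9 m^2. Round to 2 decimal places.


Step 1: Wing loading = W / S = 1594291 / 286.9
Step 2: Wing loading = 5556.96 N/m^2

5556.96


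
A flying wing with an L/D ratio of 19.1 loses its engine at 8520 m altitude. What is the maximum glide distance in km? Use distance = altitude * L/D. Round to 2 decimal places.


Step 1: Glide distance = altitude * L/D = 8520 * 19.1 = 162732.0 m
Step 2: Convert to km: 162732.0 / 1000 = 162.73 km

162.73


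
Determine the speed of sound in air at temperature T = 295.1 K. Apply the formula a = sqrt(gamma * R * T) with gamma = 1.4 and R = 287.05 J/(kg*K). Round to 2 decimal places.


Step 1: gamma * R * T = 1.4 * 287.05 * 295.1 = 118591.837
Step 2: a = sqrt(118591.837) = 344.37 m/s

344.37


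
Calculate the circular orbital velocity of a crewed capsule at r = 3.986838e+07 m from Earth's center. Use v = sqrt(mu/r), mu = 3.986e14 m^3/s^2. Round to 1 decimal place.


Step 1: mu / r = 3.986e14 / 3.986838e+07 = 9997898.0836
Step 2: v = sqrt(9997898.0836) = 3161.9 m/s

3161.9


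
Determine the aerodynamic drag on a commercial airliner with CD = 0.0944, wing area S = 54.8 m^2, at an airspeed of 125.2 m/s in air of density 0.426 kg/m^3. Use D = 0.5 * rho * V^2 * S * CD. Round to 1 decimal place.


Step 1: Dynamic pressure q = 0.5 * 0.426 * 125.2^2 = 3338.7835 Pa
Step 2: Drag D = q * S * CD = 3338.7835 * 54.8 * 0.0944
Step 3: D = 17271.9 N

17271.9


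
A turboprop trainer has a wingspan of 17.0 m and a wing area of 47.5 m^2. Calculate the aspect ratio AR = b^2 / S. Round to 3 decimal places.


Step 1: b^2 = 17.0^2 = 289.0
Step 2: AR = 289.0 / 47.5 = 6.084

6.084


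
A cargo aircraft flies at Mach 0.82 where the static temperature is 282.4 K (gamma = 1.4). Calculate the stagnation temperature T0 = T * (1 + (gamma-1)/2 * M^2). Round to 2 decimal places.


Step 1: (gamma-1)/2 = 0.2
Step 2: M^2 = 0.6724
Step 3: 1 + 0.2 * 0.6724 = 1.13448
Step 4: T0 = 282.4 * 1.13448 = 320.38 K

320.38


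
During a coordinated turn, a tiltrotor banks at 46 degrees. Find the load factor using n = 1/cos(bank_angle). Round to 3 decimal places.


Step 1: Convert 46 degrees to radians = 0.802851
Step 2: cos(46 deg) = 0.694658
Step 3: n = 1 / 0.694658 = 1.440

1.440


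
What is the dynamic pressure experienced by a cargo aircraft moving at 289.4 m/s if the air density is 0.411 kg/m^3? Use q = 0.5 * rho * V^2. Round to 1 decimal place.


Step 1: V^2 = 289.4^2 = 83752.36
Step 2: q = 0.5 * 0.411 * 83752.36
Step 3: q = 17211.1 Pa

17211.1


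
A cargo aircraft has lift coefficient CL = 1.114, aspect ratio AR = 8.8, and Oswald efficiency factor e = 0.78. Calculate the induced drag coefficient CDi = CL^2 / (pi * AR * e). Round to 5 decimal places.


Step 1: CL^2 = 1.114^2 = 1.240996
Step 2: pi * AR * e = 3.14159 * 8.8 * 0.78 = 21.563892
Step 3: CDi = 1.240996 / 21.563892 = 0.05755

0.05755


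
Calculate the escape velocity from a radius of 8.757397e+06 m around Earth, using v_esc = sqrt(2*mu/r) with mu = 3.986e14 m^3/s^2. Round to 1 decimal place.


Step 1: 2*mu/r = 2 * 3.986e14 / 8.757397e+06 = 91031615.9014
Step 2: v_esc = sqrt(91031615.9014) = 9541.0 m/s

9541.0


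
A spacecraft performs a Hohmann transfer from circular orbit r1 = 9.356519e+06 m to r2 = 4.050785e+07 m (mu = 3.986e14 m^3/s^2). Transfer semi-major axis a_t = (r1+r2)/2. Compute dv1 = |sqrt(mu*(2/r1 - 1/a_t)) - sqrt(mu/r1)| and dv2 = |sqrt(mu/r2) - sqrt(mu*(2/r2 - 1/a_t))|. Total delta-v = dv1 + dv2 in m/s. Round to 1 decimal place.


Step 1: Transfer semi-major axis a_t = (9.356519e+06 + 4.050785e+07) / 2 = 2.493218e+07 m
Step 2: v1 (circular at r1) = sqrt(mu/r1) = 6526.97 m/s
Step 3: v_t1 = sqrt(mu*(2/r1 - 1/a_t)) = 8319.57 m/s
Step 4: dv1 = |8319.57 - 6526.97| = 1792.6 m/s
Step 5: v2 (circular at r2) = 3136.89 m/s, v_t2 = 1921.66 m/s
Step 6: dv2 = |3136.89 - 1921.66| = 1215.23 m/s
Step 7: Total delta-v = 1792.6 + 1215.23 = 3007.8 m/s

3007.8


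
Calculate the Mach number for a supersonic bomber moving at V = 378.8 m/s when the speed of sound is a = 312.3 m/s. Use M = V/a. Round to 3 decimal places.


Step 1: M = V / a = 378.8 / 312.3
Step 2: M = 1.213

1.213


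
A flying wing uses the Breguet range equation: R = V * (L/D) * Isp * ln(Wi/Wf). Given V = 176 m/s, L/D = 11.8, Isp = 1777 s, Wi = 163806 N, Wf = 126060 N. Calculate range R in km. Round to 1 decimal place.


Step 1: Coefficient = V * (L/D) * Isp = 176 * 11.8 * 1777 = 3690473.6 m
Step 2: Wi/Wf = 163806 / 126060 = 1.299429
Step 3: ln(1.299429) = 0.261925
Step 4: R = 3690473.6 * 0.261925 = 966626.6 m = 966.6 km

966.6


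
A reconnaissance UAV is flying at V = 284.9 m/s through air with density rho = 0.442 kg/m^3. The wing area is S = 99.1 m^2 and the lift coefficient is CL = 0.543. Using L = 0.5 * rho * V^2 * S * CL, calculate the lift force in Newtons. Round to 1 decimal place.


Step 1: Calculate dynamic pressure q = 0.5 * 0.442 * 284.9^2 = 0.5 * 0.442 * 81168.01 = 17938.1302 Pa
Step 2: Multiply by wing area and lift coefficient: L = 17938.1302 * 99.1 * 0.543
Step 3: L = 1777668.7038 * 0.543 = 965274.1 N

965274.1


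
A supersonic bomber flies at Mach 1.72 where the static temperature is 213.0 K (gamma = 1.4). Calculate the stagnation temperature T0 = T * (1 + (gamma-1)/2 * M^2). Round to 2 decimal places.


Step 1: (gamma-1)/2 = 0.2
Step 2: M^2 = 2.9584
Step 3: 1 + 0.2 * 2.9584 = 1.59168
Step 4: T0 = 213.0 * 1.59168 = 339.03 K

339.03


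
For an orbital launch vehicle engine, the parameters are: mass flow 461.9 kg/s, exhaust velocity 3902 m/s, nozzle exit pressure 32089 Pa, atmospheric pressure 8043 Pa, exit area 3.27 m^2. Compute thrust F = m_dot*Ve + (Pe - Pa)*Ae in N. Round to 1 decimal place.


Step 1: Momentum thrust = m_dot * Ve = 461.9 * 3902 = 1802333.8 N
Step 2: Pressure thrust = (Pe - Pa) * Ae = (32089 - 8043) * 3.27 = 78630.42 N
Step 3: Total thrust F = 1802333.8 + 78630.42 = 1880964.2 N

1880964.2


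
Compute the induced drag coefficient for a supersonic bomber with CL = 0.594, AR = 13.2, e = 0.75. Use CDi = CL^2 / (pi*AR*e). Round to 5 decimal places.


Step 1: CL^2 = 0.594^2 = 0.352836
Step 2: pi * AR * e = 3.14159 * 13.2 * 0.75 = 31.101767
Step 3: CDi = 0.352836 / 31.101767 = 0.01134

0.01134


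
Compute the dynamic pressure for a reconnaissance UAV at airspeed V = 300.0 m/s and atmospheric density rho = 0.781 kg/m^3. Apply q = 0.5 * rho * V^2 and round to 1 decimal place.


Step 1: V^2 = 300.0^2 = 90000.0
Step 2: q = 0.5 * 0.781 * 90000.0
Step 3: q = 35145.0 Pa

35145.0


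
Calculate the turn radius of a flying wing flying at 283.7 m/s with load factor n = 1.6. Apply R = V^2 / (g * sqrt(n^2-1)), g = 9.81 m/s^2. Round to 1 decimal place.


Step 1: V^2 = 283.7^2 = 80485.69
Step 2: n^2 - 1 = 1.6^2 - 1 = 1.56
Step 3: sqrt(1.56) = 1.249
Step 4: R = 80485.69 / (9.81 * 1.249) = 6568.8 m

6568.8


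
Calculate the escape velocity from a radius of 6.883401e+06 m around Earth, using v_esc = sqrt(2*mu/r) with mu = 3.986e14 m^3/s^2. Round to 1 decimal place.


Step 1: 2*mu/r = 2 * 3.986e14 / 6.883401e+06 = 115814842.1108
Step 2: v_esc = sqrt(115814842.1108) = 10761.7 m/s

10761.7


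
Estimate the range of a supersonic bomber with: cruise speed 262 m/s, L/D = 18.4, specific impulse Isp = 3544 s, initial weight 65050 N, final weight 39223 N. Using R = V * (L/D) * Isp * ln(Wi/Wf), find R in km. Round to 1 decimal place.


Step 1: Coefficient = V * (L/D) * Isp = 262 * 18.4 * 3544 = 17084915.2 m
Step 2: Wi/Wf = 65050 / 39223 = 1.658466
Step 3: ln(1.658466) = 0.505893
Step 4: R = 17084915.2 * 0.505893 = 8643137.2 m = 8643.1 km

8643.1


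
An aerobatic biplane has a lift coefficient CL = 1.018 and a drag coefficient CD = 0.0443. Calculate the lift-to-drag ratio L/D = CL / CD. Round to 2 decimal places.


Step 1: L/D = CL / CD = 1.018 / 0.0443
Step 2: L/D = 22.98

22.98


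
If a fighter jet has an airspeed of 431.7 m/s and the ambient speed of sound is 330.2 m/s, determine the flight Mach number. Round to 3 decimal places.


Step 1: M = V / a = 431.7 / 330.2
Step 2: M = 1.307

1.307


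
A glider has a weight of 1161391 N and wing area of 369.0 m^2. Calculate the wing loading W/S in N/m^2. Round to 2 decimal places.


Step 1: Wing loading = W / S = 1161391 / 369.0
Step 2: Wing loading = 3147.40 N/m^2

3147.40


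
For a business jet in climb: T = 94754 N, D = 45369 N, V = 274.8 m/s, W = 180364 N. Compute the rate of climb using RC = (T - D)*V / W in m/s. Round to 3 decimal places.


Step 1: Excess thrust = T - D = 94754 - 45369 = 49385 N
Step 2: Excess power = 49385 * 274.8 = 13570998.0 W
Step 3: RC = 13570998.0 / 180364 = 75.242 m/s

75.242


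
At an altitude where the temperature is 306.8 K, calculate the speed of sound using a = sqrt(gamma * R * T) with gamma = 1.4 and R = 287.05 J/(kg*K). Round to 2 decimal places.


Step 1: gamma * R * T = 1.4 * 287.05 * 306.8 = 123293.716
Step 2: a = sqrt(123293.716) = 351.13 m/s

351.13


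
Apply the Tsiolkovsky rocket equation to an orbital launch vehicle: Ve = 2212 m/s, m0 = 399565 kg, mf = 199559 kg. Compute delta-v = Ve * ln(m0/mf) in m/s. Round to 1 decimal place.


Step 1: Mass ratio m0/mf = 399565 / 199559 = 2.00224
Step 2: ln(2.00224) = 0.694267
Step 3: delta-v = 2212 * 0.694267 = 1535.7 m/s

1535.7


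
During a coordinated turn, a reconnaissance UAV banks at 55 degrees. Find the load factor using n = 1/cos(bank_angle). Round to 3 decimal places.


Step 1: Convert 55 degrees to radians = 0.959931
Step 2: cos(55 deg) = 0.573576
Step 3: n = 1 / 0.573576 = 1.743

1.743


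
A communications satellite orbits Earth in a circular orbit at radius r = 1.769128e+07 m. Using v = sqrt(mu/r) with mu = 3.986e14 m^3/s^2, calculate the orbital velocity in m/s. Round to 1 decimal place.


Step 1: mu / r = 3.986e14 / 1.769128e+07 = 22530873.9673
Step 2: v = sqrt(22530873.9673) = 4746.7 m/s

4746.7


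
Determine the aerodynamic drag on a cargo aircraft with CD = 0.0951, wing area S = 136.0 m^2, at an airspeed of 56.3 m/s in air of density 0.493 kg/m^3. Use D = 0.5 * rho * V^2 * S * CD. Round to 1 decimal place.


Step 1: Dynamic pressure q = 0.5 * 0.493 * 56.3^2 = 781.3286 Pa
Step 2: Drag D = q * S * CD = 781.3286 * 136.0 * 0.0951
Step 3: D = 10105.4 N

10105.4


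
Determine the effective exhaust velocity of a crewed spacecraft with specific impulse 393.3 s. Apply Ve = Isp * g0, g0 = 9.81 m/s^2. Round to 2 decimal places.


Step 1: Ve = Isp * g0 = 393.3 * 9.81
Step 2: Ve = 3858.27 m/s

3858.27


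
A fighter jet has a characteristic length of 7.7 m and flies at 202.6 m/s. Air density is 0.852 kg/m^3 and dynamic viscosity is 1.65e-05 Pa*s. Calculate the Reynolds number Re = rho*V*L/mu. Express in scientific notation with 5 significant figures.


Step 1: Numerator = rho * V * L = 0.852 * 202.6 * 7.7 = 1329.13704
Step 2: Re = 1329.13704 / 1.65e-05
Step 3: Re = 8.0554e+07

8.0554e+07


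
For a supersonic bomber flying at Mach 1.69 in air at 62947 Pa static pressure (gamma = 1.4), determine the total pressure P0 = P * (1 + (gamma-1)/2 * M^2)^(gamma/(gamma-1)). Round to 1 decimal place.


Step 1: (gamma-1)/2 * M^2 = 0.2 * 2.8561 = 0.57122
Step 2: 1 + 0.57122 = 1.57122
Step 3: Exponent gamma/(gamma-1) = 3.5
Step 4: P0 = 62947 * 1.57122^3.5 = 306058.6 Pa

306058.6


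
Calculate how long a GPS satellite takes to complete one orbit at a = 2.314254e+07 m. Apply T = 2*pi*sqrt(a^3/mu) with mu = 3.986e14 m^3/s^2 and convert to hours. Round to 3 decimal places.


Step 1: a^3 / mu = 1.239462e+22 / 3.986e14 = 3.109537e+07
Step 2: sqrt(3.109537e+07) = 5576.3226 s
Step 3: T = 2*pi * 5576.3226 = 35037.07 s
Step 4: T in hours = 35037.07 / 3600 = 9.733 hours

9.733


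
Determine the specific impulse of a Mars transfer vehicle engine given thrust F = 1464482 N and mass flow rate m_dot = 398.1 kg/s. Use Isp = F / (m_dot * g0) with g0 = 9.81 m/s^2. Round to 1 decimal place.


Step 1: m_dot * g0 = 398.1 * 9.81 = 3905.36
Step 2: Isp = 1464482 / 3905.36 = 375.0 s

375.0


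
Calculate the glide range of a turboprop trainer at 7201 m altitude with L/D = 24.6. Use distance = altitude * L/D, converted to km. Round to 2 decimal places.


Step 1: Glide distance = altitude * L/D = 7201 * 24.6 = 177144.6 m
Step 2: Convert to km: 177144.6 / 1000 = 177.14 km

177.14


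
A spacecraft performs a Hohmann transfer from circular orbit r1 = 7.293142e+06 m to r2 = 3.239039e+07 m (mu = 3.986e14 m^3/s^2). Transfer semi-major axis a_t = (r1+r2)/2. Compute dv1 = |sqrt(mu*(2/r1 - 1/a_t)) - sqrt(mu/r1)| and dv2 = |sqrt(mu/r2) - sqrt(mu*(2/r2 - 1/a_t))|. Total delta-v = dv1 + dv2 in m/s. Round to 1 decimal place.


Step 1: Transfer semi-major axis a_t = (7.293142e+06 + 3.239039e+07) / 2 = 1.984177e+07 m
Step 2: v1 (circular at r1) = sqrt(mu/r1) = 7392.84 m/s
Step 3: v_t1 = sqrt(mu*(2/r1 - 1/a_t)) = 9445.59 m/s
Step 4: dv1 = |9445.59 - 7392.84| = 2052.75 m/s
Step 5: v2 (circular at r2) = 3508.01 m/s, v_t2 = 2126.81 m/s
Step 6: dv2 = |3508.01 - 2126.81| = 1381.2 m/s
Step 7: Total delta-v = 2052.75 + 1381.2 = 3434.0 m/s

3434.0


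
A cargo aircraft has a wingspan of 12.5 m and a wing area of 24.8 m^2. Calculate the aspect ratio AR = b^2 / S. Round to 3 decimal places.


Step 1: b^2 = 12.5^2 = 156.25
Step 2: AR = 156.25 / 24.8 = 6.300

6.300


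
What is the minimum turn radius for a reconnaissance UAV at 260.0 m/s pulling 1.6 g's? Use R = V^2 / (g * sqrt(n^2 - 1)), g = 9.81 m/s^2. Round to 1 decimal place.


Step 1: V^2 = 260.0^2 = 67600.0
Step 2: n^2 - 1 = 1.6^2 - 1 = 1.56
Step 3: sqrt(1.56) = 1.249
Step 4: R = 67600.0 / (9.81 * 1.249) = 5517.2 m

5517.2


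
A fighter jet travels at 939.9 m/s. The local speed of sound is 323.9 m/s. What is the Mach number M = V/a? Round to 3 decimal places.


Step 1: M = V / a = 939.9 / 323.9
Step 2: M = 2.902

2.902


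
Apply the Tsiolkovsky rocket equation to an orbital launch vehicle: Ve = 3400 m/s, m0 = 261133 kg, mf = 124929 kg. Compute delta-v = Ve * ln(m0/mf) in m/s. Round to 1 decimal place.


Step 1: Mass ratio m0/mf = 261133 / 124929 = 2.090251
Step 2: ln(2.090251) = 0.737284
Step 3: delta-v = 3400 * 0.737284 = 2506.8 m/s

2506.8


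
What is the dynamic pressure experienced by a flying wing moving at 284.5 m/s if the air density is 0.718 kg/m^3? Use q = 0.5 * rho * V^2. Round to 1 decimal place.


Step 1: V^2 = 284.5^2 = 80940.25
Step 2: q = 0.5 * 0.718 * 80940.25
Step 3: q = 29057.5 Pa

29057.5
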